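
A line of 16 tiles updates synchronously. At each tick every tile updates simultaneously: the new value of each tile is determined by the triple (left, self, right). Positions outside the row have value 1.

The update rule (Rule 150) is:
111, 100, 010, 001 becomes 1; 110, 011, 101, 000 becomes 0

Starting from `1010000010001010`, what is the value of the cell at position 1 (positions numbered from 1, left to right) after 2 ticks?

1

0011000111011010
1100101010000010
position 1 holds 1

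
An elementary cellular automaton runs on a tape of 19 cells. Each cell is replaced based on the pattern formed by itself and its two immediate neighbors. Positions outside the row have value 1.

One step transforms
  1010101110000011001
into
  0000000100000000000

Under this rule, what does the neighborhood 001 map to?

At position 13 the neighborhood is 001; the next row has 0 there.

0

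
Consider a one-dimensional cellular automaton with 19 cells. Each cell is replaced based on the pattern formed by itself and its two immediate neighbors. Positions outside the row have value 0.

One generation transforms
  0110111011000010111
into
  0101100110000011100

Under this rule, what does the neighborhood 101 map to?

At position 3 the neighborhood is 101; the next row has 1 there.

1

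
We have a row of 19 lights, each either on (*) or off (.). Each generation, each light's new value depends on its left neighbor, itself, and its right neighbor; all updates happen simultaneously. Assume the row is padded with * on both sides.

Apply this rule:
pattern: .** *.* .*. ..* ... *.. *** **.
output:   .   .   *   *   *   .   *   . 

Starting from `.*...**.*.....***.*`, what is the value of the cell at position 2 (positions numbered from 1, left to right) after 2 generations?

*

.*.**...*.****.*...
.*....***..**..*.**
position 2 holds *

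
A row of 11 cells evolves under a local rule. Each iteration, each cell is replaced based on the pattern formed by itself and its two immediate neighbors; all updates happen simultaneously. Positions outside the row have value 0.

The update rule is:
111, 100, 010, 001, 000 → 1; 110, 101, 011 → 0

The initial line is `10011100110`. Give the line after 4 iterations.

01111110011

11101011001
01001000111
11111111010
01111110011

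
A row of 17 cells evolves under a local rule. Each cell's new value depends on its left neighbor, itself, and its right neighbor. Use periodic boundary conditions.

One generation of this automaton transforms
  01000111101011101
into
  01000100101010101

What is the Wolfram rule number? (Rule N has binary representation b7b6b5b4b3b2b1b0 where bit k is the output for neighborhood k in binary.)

position 6: 111 → 0  (bit 7 = 0)
position 8: 110 → 1  (bit 6 = 1)
position 0: 101 → 0  (bit 5 = 0)
position 2: 100 → 0  (bit 4 = 0)
position 5: 011 → 1  (bit 3 = 1)
position 1: 010 → 1  (bit 2 = 1)
position 4: 001 → 0  (bit 1 = 0)
position 3: 000 → 0  (bit 0 = 0)
bits b7..b0 = 01001100 = 76

76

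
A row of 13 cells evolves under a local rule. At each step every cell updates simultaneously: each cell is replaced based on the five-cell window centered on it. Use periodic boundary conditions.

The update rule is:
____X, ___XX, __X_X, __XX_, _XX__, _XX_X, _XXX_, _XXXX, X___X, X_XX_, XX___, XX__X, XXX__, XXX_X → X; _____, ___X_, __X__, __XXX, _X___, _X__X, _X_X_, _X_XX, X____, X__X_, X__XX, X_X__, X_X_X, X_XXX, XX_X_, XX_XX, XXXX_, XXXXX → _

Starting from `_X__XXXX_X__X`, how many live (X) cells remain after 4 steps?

_____X_X____X
___X_X____X__
_X_X____X____
_X____X_____X
count of X: 3

3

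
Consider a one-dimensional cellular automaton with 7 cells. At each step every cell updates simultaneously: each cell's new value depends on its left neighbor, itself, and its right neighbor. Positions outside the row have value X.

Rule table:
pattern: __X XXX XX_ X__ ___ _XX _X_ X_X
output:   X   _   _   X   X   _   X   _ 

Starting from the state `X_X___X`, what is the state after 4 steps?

step 1: __XXXX_
step 2: XX_____
step 3: __XXXXX
step 4: XX_____

XX_____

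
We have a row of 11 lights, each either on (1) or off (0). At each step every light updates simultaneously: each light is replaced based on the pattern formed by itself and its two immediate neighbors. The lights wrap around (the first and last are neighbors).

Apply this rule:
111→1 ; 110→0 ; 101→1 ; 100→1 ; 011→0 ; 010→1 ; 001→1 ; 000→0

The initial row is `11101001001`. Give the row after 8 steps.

11101010101

11011111110
00101111101
11110111011
11101010101
11011111110  (repeats step 1; period 4)
step 8: 11101010101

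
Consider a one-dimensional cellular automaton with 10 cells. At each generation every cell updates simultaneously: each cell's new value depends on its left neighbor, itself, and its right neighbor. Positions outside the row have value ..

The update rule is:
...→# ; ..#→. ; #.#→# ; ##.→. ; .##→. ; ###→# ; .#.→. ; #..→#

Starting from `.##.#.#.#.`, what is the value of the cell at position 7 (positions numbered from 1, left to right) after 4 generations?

generation 1: ...#.#.#.#
generation 2: ##..#.#.#.
generation 3: ..#..#.#.#
generation 4: #..#..#.#.
position 7 holds #

#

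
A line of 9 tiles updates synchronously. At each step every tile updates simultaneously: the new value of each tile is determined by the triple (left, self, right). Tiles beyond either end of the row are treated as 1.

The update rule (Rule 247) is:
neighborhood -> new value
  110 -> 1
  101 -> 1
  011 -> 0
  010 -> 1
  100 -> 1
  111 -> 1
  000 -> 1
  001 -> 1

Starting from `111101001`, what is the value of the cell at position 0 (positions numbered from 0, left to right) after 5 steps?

111111110
111111111
111111111  (fixed point — unchanged through step 5)
position 0 holds 1

1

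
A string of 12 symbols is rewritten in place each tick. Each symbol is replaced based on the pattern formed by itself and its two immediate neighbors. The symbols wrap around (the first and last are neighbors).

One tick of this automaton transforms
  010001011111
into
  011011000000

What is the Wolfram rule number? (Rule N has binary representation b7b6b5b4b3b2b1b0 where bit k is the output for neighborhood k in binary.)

position 8: 111 → 0  (bit 7 = 0)
position 11: 110 → 0  (bit 6 = 0)
position 0: 101 → 0  (bit 5 = 0)
position 2: 100 → 1  (bit 4 = 1)
position 7: 011 → 0  (bit 3 = 0)
position 1: 010 → 1  (bit 2 = 1)
position 4: 001 → 1  (bit 1 = 1)
position 3: 000 → 0  (bit 0 = 0)
bits b7..b0 = 00010110 = 22

22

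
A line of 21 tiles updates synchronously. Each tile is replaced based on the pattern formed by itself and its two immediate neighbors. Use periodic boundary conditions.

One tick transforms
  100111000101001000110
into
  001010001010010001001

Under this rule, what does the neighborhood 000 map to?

At position 7 the neighborhood is 000; the next row has 0 there.

0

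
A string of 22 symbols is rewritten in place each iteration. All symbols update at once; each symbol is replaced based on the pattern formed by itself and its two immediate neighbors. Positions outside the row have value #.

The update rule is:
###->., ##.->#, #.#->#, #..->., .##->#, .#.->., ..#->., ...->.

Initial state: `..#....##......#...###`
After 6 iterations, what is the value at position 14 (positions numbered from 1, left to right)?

.

.......##..........#..
.......##.............
.......##.............  (fixed point — unchanged through iteration 6)
position 14 holds .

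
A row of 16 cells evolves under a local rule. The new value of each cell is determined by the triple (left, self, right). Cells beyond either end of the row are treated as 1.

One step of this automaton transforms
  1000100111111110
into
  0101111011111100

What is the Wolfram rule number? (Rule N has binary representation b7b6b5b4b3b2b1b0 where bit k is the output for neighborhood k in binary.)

position 8: 111 → 1  (bit 7 = 1)
position 0: 110 → 0  (bit 6 = 0)
position 15: 101 → 0  (bit 5 = 0)
position 1: 100 → 1  (bit 4 = 1)
position 7: 011 → 0  (bit 3 = 0)
position 4: 010 → 1  (bit 2 = 1)
position 3: 001 → 1  (bit 1 = 1)
position 2: 000 → 0  (bit 0 = 0)
bits b7..b0 = 10010110 = 150

150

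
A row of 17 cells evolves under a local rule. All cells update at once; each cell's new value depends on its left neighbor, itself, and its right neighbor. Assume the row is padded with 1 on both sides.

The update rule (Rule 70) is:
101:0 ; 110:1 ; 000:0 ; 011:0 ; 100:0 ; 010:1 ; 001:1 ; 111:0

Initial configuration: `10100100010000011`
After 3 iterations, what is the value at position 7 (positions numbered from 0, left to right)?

iteration 1: 10101100110000100
iteration 2: 10100101010001101
iteration 3: 10101101010010100
position 7 holds 1

1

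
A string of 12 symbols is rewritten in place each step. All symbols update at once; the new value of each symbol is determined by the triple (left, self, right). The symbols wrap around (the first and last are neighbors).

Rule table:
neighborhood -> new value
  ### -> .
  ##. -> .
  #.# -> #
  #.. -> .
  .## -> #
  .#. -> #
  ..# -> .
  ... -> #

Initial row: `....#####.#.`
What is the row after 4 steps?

.#.###.##...

###.#....##.
#..##.##.#.#
...#.##.####
.#.###.##...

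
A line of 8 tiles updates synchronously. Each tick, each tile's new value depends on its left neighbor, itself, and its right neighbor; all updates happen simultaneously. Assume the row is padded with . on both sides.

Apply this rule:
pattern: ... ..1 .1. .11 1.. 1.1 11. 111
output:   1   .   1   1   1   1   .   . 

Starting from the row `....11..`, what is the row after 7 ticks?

11.1.111

111.1.11
1..1111.
11.1...1
1.1111.1
111...11
1..11.1.
11.1.111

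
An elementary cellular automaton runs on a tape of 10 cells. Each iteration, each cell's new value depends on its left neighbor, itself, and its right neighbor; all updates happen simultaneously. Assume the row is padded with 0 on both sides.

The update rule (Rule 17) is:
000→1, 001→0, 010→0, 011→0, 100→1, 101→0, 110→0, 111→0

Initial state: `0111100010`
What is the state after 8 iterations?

1000100000

0000011001
1111000100
0000110011
1110001000
0001100111
1100010000
0011001111
1000100000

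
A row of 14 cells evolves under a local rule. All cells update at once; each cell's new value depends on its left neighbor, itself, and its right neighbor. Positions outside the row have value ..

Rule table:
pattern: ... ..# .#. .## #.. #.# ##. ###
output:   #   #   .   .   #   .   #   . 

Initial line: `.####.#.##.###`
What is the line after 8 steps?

#...#....#...#
.###.####.###.
#..#....#...##
.##.####.###.#
#.#....#...#..
...####.###.##
###...#...#..#
..####.###.##.

..####.###.##.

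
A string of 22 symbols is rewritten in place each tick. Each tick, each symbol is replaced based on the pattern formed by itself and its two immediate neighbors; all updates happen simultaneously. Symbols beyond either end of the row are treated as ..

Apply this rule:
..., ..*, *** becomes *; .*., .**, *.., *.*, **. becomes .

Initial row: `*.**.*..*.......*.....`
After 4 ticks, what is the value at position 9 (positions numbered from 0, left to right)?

.......*..******..****
*******..*.****..*.**.
.*****..*...**..*.....
*.***..*..**...*..****
position 9 holds .

.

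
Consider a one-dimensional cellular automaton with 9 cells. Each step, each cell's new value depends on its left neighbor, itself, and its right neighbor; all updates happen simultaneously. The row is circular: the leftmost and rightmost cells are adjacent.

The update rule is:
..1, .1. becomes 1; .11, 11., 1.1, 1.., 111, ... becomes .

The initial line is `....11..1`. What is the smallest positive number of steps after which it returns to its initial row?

18

...1...11
..11..1..
.1...11..
11..1....
...11...1
..1....11
.11...1..
1....11..
1...1...1
...11..1.
..1...11.
.11..1...
1...11...
1..1....1
..11...1.
.1....11.
11...1...
....11..1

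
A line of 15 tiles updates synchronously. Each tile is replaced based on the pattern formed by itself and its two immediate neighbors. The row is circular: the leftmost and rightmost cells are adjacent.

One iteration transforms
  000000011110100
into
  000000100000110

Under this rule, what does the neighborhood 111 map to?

At position 8 the neighborhood is 111; the next row has 0 there.

0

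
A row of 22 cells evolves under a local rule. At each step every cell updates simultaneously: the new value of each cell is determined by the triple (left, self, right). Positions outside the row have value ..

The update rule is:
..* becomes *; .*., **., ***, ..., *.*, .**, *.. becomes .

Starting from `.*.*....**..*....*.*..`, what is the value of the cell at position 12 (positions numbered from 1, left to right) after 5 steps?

*......*...*....*.....
......*...*....*......
.....*...*....*.......
....*...*....*........
...*...*....*.........
position 12 holds .

.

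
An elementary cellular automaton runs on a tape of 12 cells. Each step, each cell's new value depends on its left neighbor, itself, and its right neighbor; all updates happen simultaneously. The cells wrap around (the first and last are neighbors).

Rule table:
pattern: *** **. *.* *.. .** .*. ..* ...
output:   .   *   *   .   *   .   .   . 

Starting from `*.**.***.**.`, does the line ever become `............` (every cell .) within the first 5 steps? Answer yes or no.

step 1: .*****.*****
step 2: **...***...*
step 3: .*...*.*...*
step 4: *.....*.....
step 5: ............
all cells are . at step 5

yes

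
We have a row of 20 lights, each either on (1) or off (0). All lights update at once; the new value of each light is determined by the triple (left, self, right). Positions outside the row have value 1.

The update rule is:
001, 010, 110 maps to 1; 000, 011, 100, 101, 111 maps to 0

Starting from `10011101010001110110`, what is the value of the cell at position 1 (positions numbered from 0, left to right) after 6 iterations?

0

iteration 1: 10100101010010010010
iteration 2: 10101101010110110110
iteration 3: 10100101010010010010  (repeats iteration 1; period 2)
iteration 6: 10101101010110110110
position 1 holds 0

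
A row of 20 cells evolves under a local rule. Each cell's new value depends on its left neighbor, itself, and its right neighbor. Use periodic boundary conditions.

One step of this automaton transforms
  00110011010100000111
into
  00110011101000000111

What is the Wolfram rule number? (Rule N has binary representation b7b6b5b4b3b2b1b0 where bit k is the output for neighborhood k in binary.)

position 18: 111 → 1  (bit 7 = 1)
position 3: 110 → 1  (bit 6 = 1)
position 8: 101 → 1  (bit 5 = 1)
position 0: 100 → 0  (bit 4 = 0)
position 2: 011 → 1  (bit 3 = 1)
position 9: 010 → 0  (bit 2 = 0)
position 1: 001 → 0  (bit 1 = 0)
position 13: 000 → 0  (bit 0 = 0)
bits b7..b0 = 11101000 = 232

232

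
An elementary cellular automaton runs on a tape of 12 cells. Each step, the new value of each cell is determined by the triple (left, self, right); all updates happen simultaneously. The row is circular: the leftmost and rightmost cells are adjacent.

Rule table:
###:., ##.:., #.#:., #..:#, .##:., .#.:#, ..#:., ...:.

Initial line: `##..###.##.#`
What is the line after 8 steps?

step 1: ..#.........
step 2: ..##........
step 3: ....#.......
step 4: ....##......
step 5: ......#.....
step 6: ......##....
step 7: ........#...
step 8: ........##..

........##..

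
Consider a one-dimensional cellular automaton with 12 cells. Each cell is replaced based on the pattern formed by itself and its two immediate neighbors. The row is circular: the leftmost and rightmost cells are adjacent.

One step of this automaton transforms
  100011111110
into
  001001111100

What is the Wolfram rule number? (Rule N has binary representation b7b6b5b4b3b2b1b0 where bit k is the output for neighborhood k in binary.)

position 5: 111 → 1  (bit 7 = 1)
position 10: 110 → 0  (bit 6 = 0)
position 11: 101 → 0  (bit 5 = 0)
position 1: 100 → 0  (bit 4 = 0)
position 4: 011 → 0  (bit 3 = 0)
position 0: 010 → 0  (bit 2 = 0)
position 3: 001 → 0  (bit 1 = 0)
position 2: 000 → 1  (bit 0 = 1)
bits b7..b0 = 10000001 = 129

129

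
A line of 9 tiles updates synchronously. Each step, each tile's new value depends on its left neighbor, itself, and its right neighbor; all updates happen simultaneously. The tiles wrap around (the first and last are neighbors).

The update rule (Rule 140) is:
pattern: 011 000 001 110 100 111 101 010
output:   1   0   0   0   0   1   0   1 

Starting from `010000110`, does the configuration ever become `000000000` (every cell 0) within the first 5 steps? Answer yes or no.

no

010000100
010000100  (fixed point — unchanged through step 5)
step 5 is 010000100, still not uniform 0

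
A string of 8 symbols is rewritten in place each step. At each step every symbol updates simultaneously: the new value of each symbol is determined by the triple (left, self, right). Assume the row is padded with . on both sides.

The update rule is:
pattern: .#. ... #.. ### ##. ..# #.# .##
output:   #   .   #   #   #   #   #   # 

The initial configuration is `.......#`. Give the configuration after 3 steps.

......##
.....###
....####

....####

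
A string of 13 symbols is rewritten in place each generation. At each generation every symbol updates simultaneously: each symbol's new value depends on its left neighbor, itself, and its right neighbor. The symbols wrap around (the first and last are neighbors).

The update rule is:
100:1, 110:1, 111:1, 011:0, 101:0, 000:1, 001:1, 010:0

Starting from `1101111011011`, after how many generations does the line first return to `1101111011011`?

26

1100111001001
1111011110110
0111001110010
1011110111101
1001110011100
0110111101111
0010011100111
1101101111011
1100100111001
1111011011110
0111001001110
1011110110111
1001110010011
1110111101101
1110011100100
0111101111011
0011100111001
1101111011110
0100111001110
1011011110111
1001001110011
1110110111101
1110010011100
0111101101111
0011100100111
1101111011011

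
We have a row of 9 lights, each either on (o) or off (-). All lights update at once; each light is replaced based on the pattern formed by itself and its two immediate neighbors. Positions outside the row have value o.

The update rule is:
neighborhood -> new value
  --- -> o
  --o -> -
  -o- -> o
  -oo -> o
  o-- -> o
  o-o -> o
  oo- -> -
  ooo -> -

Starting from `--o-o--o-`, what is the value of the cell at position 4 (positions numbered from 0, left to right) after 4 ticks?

o-oooo-oo
-oo---oo-
oo-oo-o-o
--oo-oooo
position 4 holds -

-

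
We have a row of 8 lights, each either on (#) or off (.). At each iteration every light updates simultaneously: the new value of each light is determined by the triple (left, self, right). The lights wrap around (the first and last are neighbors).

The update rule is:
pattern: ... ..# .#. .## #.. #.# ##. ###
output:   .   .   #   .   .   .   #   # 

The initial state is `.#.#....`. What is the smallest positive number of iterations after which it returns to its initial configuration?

iteration 1: .#.#....

1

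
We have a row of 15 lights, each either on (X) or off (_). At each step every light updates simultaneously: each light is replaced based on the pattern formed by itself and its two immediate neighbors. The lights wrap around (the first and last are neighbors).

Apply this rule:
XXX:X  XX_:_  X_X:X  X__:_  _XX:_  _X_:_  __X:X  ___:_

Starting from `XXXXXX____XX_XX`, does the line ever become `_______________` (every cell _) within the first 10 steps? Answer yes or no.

XXXXX____X__X_X
XXXX____X__X_X_
_XX____X__X_X_X
X_____X__X_X_X_
_____X__X_X_X_X
____X__X_X_X_X_
___X__X_X_X_X__
__X__X_X_X_X___
_X__X_X_X_X____
X__X_X_X_X_____
step 10 is X__X_X_X_X_____, still not uniform _

no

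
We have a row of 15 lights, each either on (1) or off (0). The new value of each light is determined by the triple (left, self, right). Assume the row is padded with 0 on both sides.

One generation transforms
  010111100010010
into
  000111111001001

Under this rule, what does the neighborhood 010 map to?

At position 1 the neighborhood is 010; the next row has 0 there.

0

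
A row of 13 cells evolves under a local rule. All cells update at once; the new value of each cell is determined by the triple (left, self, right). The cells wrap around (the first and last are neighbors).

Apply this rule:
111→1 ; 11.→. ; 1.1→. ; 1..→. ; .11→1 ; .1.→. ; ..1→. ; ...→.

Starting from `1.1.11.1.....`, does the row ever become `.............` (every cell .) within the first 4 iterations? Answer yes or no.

yes

....1........
.............
all cells are . at iteration 2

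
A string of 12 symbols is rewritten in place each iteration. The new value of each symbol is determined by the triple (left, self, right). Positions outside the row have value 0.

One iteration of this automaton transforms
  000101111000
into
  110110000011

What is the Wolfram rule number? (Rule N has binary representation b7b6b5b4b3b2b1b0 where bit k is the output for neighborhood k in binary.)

37

position 6: 111 → 0  (bit 7 = 0)
position 8: 110 → 0  (bit 6 = 0)
position 4: 101 → 1  (bit 5 = 1)
position 9: 100 → 0  (bit 4 = 0)
position 5: 011 → 0  (bit 3 = 0)
position 3: 010 → 1  (bit 2 = 1)
position 2: 001 → 0  (bit 1 = 0)
position 0: 000 → 1  (bit 0 = 1)
bits b7..b0 = 00100101 = 37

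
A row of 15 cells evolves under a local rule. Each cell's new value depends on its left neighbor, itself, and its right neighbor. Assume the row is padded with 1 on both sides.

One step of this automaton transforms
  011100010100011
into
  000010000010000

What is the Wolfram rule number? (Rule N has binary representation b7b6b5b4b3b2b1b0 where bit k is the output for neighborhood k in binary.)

position 2: 111 → 0  (bit 7 = 0)
position 3: 110 → 0  (bit 6 = 0)
position 0: 101 → 0  (bit 5 = 0)
position 4: 100 → 1  (bit 4 = 1)
position 1: 011 → 0  (bit 3 = 0)
position 7: 010 → 0  (bit 2 = 0)
position 6: 001 → 0  (bit 1 = 0)
position 5: 000 → 0  (bit 0 = 0)
bits b7..b0 = 00010000 = 16

16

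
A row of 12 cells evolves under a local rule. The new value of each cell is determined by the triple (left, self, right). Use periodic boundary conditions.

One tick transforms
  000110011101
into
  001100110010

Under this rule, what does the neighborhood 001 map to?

1

At position 2 the neighborhood is 001; the next row has 1 there.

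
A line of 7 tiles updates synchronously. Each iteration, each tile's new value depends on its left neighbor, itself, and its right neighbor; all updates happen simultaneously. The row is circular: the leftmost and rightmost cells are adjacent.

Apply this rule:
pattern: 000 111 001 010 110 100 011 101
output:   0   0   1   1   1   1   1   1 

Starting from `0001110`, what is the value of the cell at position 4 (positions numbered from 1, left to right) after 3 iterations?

0

0011011
1111111
0000000
position 4 holds 0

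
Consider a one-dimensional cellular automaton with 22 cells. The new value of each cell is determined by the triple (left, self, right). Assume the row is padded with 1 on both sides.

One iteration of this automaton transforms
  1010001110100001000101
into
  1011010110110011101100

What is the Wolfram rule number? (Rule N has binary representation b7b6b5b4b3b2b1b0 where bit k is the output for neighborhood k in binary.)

214

position 7: 111 → 1  (bit 7 = 1)
position 0: 110 → 1  (bit 6 = 1)
position 1: 101 → 0  (bit 5 = 0)
position 3: 100 → 1  (bit 4 = 1)
position 6: 011 → 0  (bit 3 = 0)
position 2: 010 → 1  (bit 2 = 1)
position 5: 001 → 1  (bit 1 = 1)
position 4: 000 → 0  (bit 0 = 0)
bits b7..b0 = 11010110 = 214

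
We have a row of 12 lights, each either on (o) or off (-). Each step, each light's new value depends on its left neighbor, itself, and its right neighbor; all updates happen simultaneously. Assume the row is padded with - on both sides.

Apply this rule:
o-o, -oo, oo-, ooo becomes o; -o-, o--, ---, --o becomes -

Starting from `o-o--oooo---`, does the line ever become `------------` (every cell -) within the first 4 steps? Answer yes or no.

step 1: -o---oooo---
step 2: -----oooo---
step 3: -----oooo---  (fixed point — unchanged through step 4)
step 4 is -----oooo---, still not uniform -

no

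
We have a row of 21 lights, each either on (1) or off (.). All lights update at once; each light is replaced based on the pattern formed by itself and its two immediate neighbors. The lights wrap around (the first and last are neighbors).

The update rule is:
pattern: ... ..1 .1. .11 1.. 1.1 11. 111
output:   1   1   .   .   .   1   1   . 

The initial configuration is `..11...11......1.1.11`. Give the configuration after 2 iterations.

.1.1.11.1.11111.1.1.1
1.1.1.11.1....11.1.1.

1.1.1.11.1....11.1.1.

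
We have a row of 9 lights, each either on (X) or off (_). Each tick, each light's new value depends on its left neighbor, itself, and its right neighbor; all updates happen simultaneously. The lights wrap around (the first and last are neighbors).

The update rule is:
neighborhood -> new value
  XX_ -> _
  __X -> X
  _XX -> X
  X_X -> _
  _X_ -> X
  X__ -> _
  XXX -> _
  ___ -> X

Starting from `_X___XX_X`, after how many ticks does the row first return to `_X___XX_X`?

_X_XXX__X
_X_X___XX
_X_X_XXX_
XX_X_X___
X__X_X_XX
__XX_X_X_
XXX__X_X_
X___XX_X_
X_XXX__X_
X_X___XX_
X_X_XXX__
X_X_X___X
__X_X_XXX
_XX_X_X__
XX__X_X_X
___XX_X_X
_XXX__X_X
_X___XX_X

18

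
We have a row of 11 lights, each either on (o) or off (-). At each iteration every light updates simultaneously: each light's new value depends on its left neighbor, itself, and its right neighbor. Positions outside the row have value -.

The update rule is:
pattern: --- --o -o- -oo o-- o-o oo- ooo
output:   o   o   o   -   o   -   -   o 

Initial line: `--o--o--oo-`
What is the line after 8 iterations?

oooooooo--o
-oooooo-ooo
o-oooo---o-
o--oo-ooooo
ooo----ooo-
-o-oooo-o-o
oo--oo--o-o
--oo--ooo-o

--oo--ooo-o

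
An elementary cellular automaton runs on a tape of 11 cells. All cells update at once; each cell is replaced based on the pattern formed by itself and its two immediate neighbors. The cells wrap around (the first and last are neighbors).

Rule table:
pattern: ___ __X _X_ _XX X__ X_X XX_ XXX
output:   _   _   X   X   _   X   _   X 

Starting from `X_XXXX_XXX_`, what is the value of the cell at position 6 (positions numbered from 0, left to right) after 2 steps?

XXXXX_XXX_X
XXXX_XXX_XX
position 6 holds X

X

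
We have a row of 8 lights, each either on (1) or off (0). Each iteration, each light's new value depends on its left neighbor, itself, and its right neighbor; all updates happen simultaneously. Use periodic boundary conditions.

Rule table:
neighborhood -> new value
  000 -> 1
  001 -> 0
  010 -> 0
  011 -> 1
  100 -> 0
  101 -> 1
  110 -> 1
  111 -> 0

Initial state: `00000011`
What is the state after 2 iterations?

iteration 1: 01111011
iteration 2: 11001111

11001111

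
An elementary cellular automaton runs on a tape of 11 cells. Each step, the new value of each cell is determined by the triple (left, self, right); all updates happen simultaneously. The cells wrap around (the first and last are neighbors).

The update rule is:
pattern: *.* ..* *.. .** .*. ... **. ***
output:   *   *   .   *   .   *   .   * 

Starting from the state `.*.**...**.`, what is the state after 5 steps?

step 1: *.**..***..
step 2: .**..***..*
step 3: **..***..*.
step 4: *..***..*.*
step 5: ..***..*.**

..***..*.**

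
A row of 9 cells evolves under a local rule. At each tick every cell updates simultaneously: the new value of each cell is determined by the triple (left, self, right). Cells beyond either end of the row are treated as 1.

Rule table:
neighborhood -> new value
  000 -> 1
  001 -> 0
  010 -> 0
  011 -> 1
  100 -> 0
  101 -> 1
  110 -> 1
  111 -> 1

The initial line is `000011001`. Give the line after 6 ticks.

111111001

011011001
111111001
111111001  (fixed point — unchanged through tick 6)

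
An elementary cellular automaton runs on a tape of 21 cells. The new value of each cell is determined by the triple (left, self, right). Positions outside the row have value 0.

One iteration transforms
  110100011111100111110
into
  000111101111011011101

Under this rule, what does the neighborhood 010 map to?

1

At position 3 the neighborhood is 010; the next row has 1 there.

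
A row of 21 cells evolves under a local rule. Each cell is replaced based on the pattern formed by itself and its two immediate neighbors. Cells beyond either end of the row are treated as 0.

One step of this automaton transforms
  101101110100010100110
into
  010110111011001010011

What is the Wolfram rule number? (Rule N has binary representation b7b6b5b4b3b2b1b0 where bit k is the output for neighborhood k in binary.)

position 6: 111 → 1  (bit 7 = 1)
position 3: 110 → 1  (bit 6 = 1)
position 1: 101 → 1  (bit 5 = 1)
position 10: 100 → 1  (bit 4 = 1)
position 2: 011 → 0  (bit 3 = 0)
position 0: 010 → 0  (bit 2 = 0)
position 12: 001 → 0  (bit 1 = 0)
position 11: 000 → 1  (bit 0 = 1)
bits b7..b0 = 11110001 = 241

241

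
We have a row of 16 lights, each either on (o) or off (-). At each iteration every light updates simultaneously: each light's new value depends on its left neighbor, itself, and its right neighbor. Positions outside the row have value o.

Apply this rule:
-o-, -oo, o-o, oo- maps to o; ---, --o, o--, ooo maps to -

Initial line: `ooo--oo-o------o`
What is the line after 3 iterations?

--o--o--o------o

--o--oooo------o
--o--o--o------o
--o--o--o------o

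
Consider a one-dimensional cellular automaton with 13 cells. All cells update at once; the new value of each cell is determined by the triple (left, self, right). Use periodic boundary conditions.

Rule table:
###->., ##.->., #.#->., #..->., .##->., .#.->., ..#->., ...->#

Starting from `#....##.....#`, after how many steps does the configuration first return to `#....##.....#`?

2

..##....###..
#....##.....#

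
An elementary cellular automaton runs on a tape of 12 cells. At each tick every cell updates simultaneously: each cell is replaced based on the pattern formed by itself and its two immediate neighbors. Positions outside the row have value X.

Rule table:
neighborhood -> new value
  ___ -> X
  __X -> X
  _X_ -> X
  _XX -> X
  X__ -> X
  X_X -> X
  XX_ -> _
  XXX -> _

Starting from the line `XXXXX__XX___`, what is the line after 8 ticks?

XXXXXXXXX__X

_____XXX_XXX
XXXXXX__XX__
______XXX_XX
XXXXXXX__XX_
_______XXX_X
XXXXXXXX__XX
________XXX_
XXXXXXXXX__X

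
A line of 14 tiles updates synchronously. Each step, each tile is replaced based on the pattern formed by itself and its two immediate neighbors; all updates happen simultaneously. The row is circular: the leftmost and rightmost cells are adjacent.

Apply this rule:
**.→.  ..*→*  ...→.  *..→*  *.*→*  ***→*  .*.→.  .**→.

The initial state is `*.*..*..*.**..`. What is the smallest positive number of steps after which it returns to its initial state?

step 1: .*.**.**.*..**
step 2: *.*..*..*.**..

2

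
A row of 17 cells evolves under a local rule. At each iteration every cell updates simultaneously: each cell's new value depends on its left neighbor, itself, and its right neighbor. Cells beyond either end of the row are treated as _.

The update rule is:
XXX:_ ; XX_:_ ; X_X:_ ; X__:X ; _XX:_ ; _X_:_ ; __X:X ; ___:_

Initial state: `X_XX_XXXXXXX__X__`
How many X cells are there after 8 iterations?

iteration 1: ____________XX_X_
iteration 2: ___________X____X
iteration 3: __________X_X__X_
iteration 4: _________X___XX_X
iteration 5: ________X_X_X____
iteration 6: _______X_____X___
iteration 7: ______X_X___X_X__
iteration 8: _____X___X_X___X_
count of X: 4

4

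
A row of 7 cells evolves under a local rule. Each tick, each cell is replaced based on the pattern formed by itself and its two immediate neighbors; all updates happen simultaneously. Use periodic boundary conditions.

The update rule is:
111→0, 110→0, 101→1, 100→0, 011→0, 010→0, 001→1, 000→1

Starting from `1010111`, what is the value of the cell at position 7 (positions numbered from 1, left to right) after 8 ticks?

0

0101000
1010011
0100100
1001001
0010010
1100100
0001001
0110010
position 7 holds 0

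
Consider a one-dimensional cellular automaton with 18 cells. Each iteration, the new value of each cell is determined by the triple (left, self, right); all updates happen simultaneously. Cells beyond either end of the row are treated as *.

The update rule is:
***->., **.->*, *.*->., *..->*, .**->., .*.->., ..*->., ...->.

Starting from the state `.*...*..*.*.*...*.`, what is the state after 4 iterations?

.**..*...*......*.

..*...*......*....
*..*...*......*...
**..*...*......*..
.**..*...*......*.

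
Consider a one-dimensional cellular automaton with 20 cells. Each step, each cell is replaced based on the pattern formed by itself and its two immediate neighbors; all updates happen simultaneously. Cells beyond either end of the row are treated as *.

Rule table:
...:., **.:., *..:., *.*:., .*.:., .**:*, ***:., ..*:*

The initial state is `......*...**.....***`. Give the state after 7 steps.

.....*...**.....**..
....*...**.....**..*
...*...**.....**..**
..*...**.....**..**.
.*...**.....**..**..
....**.....**..**..*
...**.....**..**..**

...**.....**..**..**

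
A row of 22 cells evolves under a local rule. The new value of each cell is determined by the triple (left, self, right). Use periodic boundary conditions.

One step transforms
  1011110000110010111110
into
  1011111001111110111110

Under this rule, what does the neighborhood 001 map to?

At position 9 the neighborhood is 001; the next row has 1 there.

1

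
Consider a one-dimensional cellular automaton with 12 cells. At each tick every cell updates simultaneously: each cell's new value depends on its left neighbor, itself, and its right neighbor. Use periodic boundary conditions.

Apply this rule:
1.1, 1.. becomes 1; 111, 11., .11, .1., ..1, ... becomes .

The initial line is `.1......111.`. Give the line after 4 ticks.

..1........1
1..1........
.1..1.......
..1..1......

..1..1......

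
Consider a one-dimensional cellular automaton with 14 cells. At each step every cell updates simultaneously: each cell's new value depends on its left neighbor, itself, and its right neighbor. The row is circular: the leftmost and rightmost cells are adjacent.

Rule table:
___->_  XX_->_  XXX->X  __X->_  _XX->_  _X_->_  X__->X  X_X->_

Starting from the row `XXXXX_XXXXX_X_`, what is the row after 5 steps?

step 1: _XXX___XXX____
step 2: __X_X___X_X___
step 3: _____X_____X__
step 4: ______X_____X_
step 5: _______X_____X

_______X_____X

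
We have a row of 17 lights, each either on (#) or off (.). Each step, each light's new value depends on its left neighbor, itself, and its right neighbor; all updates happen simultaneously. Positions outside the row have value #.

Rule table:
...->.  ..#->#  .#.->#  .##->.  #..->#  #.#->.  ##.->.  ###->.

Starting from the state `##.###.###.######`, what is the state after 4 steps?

.................
#...............#
.#.............#.
.##...........##.

.##...........##.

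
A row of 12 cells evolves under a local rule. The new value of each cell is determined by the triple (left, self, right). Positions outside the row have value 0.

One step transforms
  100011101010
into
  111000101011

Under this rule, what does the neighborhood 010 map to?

At position 0 the neighborhood is 010; the next row has 1 there.

1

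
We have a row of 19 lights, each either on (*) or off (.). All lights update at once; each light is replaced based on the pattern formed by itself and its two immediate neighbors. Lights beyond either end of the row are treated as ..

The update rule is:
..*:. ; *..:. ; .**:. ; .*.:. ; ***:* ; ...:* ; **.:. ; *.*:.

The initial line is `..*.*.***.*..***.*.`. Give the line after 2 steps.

*......*......*....
..****...****...***

..****...****...***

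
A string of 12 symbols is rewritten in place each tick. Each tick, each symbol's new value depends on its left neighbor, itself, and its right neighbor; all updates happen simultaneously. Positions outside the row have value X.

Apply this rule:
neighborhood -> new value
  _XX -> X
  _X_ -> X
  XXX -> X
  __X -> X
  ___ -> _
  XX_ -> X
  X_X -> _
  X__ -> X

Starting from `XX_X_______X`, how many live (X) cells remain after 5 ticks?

10

XX_XX_____XX
XX_XXX___XXX
XX_XXXX_XXXX
XX_XXXX_XXXX  (fixed point — unchanged through tick 5)
count of X: 10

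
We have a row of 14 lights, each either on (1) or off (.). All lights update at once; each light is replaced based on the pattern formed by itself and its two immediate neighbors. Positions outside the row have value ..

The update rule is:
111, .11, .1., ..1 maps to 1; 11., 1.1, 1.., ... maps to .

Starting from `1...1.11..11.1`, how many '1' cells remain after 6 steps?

6

1..11.1..11..1
1.11..1.11..11
1.1..11.1..11.
1.1.11..1.11..
1.1.1..11.1...
1.1.1.11..1...
count of 1: 6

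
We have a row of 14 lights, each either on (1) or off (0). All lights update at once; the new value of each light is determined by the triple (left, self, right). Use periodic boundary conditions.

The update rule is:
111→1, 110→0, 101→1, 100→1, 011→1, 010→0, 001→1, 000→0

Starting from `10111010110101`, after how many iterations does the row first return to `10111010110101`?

01110101101011
11101011010110
11010110101101
10101101011011
01011010110111
10110101101110
01101011011101
11010110111010
10101101110101
01011011101011
10110111010110
01101110101101
11011101011010
10111010110101

14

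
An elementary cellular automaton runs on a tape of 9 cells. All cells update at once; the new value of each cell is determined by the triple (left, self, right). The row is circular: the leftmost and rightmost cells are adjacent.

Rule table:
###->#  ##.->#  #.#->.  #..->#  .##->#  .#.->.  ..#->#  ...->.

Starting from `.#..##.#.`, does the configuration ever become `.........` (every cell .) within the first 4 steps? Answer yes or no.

no

#.####..#
#.#######
#.#######  (fixed point — unchanged through step 4)
step 4 is #.#######, still not uniform .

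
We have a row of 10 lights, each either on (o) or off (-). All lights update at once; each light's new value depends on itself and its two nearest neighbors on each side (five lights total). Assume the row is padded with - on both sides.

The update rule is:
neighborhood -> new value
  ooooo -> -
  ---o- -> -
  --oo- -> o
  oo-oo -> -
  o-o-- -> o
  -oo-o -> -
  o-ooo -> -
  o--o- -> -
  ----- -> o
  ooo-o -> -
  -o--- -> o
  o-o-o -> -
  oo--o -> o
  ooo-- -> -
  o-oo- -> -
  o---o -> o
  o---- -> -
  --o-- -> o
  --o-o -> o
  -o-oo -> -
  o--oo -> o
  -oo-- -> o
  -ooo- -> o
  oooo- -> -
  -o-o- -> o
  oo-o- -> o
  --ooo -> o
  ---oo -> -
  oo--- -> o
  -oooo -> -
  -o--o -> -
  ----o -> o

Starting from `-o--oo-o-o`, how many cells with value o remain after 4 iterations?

-o-oo-o-oo
-o---o---o
-ooo-ooo-o
-oo---o-oo
count of o: 5

5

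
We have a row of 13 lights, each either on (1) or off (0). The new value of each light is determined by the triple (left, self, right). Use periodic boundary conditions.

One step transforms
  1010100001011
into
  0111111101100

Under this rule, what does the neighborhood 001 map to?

At position 8 the neighborhood is 001; the next row has 0 there.

0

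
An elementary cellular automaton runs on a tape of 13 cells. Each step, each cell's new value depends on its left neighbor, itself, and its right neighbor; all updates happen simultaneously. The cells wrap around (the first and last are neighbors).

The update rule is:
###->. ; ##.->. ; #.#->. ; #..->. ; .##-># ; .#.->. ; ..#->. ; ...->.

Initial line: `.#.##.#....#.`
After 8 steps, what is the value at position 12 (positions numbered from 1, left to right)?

.

step 1: ...#.........
step 2: .............
step 3: .............  (fixed point — unchanged through step 8)
position 12 holds .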